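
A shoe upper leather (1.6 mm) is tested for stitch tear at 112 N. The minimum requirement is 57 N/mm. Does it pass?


STS = 70.0 N/mm
Passes: Yes

STS = 112 / 1.6 = 70.0 N/mm
Minimum required: 57 N/mm
Passes: Yes


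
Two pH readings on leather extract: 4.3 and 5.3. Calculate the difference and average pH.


Difference = 1.0
Average pH = 4.80

Difference = |4.3 - 5.3| = 1.0
Average = (4.3 + 5.3) / 2 = 4.80


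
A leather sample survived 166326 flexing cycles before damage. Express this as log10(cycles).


log10(166326) = 5.22


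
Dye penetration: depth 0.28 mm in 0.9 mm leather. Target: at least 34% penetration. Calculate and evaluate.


Penetration = 0.28 / 0.9 x 100 = 31.1%
Target: 34%
Meets target: No


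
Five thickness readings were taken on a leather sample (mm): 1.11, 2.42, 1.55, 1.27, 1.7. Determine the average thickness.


1.61 mm

Sum = 1.11 + 2.42 + 1.55 + 1.27 + 1.7 = 8.05
Average = 8.05 / 5 = 1.61 mm


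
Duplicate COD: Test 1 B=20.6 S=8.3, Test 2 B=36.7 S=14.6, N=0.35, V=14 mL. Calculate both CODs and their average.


COD1 = (20.6 - 8.3) x 0.35 x 8000 / 14 = 2460.0 mg/L
COD2 = (36.7 - 14.6) x 0.35 x 8000 / 14 = 4420.0 mg/L
Average = (2460.0 + 4420.0) / 2 = 3440.0 mg/L


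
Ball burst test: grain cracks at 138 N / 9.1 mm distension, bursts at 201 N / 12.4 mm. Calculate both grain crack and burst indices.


Crack index = 15.2 N/mm
Burst index = 16.2 N/mm

Crack index = 138 / 9.1 = 15.2 N/mm
Burst index = 201 / 12.4 = 16.2 N/mm


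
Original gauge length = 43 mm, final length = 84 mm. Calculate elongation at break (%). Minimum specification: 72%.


Elongation = 95.3%
Meets spec: Yes

Extension = 84 - 43 = 41 mm
Elongation = 41 / 43 x 100 = 95.3%
Minimum required: 72%
Meets specification: Yes


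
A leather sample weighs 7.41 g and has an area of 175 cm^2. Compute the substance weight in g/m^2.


Substance weight = mass / area x 10000
SW = 7.41 / 175 x 10000
SW = 423.4 g/m^2


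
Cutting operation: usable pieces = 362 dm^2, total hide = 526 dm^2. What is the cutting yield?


Yield = usable / total x 100
Yield = 362 / 526 x 100 = 68.8%


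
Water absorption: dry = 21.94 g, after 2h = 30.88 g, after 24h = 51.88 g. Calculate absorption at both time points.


WA (2h) = (30.88 - 21.94) / 21.94 x 100 = 40.7%
WA (24h) = (51.88 - 21.94) / 21.94 x 100 = 136.5%


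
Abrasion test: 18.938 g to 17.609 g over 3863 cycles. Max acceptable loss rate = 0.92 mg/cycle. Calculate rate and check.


Loss = 18.938 - 17.609 = 1.329 g
Rate = 1.329 g / 3863 cycles x 1000 = 0.344 mg/cycle
Max = 0.92 mg/cycle
Passes: Yes


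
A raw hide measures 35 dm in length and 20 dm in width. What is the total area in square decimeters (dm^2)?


700 dm^2

Area = length x width
Area = 35 x 20 = 700 dm^2


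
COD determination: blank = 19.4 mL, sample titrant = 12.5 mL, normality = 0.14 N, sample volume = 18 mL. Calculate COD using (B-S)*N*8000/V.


COD = (19.4 - 12.5) x 0.14 x 8000 / 18
COD = 6.9 x 0.14 x 8000 / 18
COD = 429.3 mg/L


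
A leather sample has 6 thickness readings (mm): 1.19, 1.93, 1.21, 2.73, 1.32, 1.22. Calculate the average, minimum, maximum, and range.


Sum = 9.60
Average = 9.60 / 6 = 1.60 mm
Minimum = 1.19 mm
Maximum = 2.73 mm
Range = 2.73 - 1.19 = 1.54 mm


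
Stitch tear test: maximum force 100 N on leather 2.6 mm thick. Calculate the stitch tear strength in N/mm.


38.5 N/mm


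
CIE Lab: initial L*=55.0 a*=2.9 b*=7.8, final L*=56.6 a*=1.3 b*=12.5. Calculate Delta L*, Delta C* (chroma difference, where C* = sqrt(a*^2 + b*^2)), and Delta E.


Delta L* = 1.6
Delta C* = 4.25
Delta E = 5.22


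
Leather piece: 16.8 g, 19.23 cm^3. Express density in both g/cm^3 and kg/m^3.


0.874 g/cm^3
874 kg/m^3


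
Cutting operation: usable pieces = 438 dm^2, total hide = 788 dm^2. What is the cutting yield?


Yield = usable / total x 100
Yield = 438 / 788 x 100 = 55.6%


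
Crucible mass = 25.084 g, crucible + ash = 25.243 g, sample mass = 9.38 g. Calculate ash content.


Ash mass = 25.243 - 25.084 = 0.159 g
Ash% = 0.159 / 9.38 x 100 = 1.70%


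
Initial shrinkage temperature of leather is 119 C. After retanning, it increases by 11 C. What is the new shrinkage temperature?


130 C

New Ts = 119 + 11 = 130 C


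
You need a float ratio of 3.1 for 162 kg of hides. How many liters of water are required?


Water = hide weight x target ratio
Water = 162 x 3.1 = 502.2 L


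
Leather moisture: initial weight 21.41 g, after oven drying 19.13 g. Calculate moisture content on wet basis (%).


10.6%

Moisture = 21.41 - 19.13 = 2.28 g
MC = 2.28 / 21.41 x 100 = 10.6%


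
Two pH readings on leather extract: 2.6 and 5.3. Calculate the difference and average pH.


Difference = 2.7
Average pH = 3.95

Difference = |2.6 - 5.3| = 2.7
Average = (2.6 + 5.3) / 2 = 3.95


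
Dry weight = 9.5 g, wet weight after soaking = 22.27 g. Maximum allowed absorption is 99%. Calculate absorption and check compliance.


WA = (22.27 - 9.5) / 9.5 x 100 = 134.4%
Maximum allowed: 99%
Compliant: No


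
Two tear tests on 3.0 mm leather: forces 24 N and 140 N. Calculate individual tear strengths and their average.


Tear 1 = 24 / 3.0 = 8.0 N/mm
Tear 2 = 140 / 3.0 = 46.7 N/mm
Average = (8.0 + 46.7) / 2 = 27.4 N/mm


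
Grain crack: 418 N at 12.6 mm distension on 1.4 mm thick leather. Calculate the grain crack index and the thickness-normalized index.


Crack index = 33.2 N/mm
Normalized index = 23.7 N/mm per mm

Crack index = 418 / 12.6 = 33.2 N/mm
Normalized = 33.2 / 1.4 = 23.7 N/mm per mm


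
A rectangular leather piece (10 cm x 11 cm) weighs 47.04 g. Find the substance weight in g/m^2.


Area = 10 x 11 = 110 cm^2
SW = 47.04 / 110 x 10000 = 4276.4 g/m^2


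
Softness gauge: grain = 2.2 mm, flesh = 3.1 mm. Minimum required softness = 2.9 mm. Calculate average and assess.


Average softness = 2.65 mm
Meets requirement: No


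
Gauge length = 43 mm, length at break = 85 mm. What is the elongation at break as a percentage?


Extension = 85 - 43 = 42 mm
Elongation = 42 / 43 x 100 = 97.7%


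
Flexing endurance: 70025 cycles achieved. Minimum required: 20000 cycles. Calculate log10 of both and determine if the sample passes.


log10(70025) = 4.85
log10(20000) = 4.30
Passes: Yes


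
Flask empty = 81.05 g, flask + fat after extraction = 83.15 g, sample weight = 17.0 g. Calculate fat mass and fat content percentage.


Fat mass = 83.15 - 81.05 = 2.10 g
Fat% = 2.10 / 17.0 x 100 = 12.4%


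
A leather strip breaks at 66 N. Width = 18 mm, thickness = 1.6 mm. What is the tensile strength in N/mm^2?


Cross-sectional area = 18 x 1.6 = 28.8 mm^2
Tensile strength = 66 / 28.8 = 2.29 N/mm^2


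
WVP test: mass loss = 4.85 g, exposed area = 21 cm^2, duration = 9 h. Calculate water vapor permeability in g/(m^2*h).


WVP = mass_loss / (area x time) x 10000
WVP = 4.85 / (21 x 9) x 10000
WVP = 4.85 / 189 x 10000 = 256.61 g/(m^2*h)


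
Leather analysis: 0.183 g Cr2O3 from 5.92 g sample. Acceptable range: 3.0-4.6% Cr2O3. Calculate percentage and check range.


Cr2O3% = 0.183 / 5.92 x 100 = 3.09%
Acceptable range: 3.0 to 4.6%
Within range: Yes


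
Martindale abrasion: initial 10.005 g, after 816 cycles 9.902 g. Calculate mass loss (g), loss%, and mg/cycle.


Mass loss = 0.103 g
Loss = 1.03%
Rate = 0.126 mg/cycle

Loss = 10.005 - 9.902 = 0.103 g
Loss% = 0.103 / 10.005 x 100 = 1.03%
Rate = 0.103 / 816 x 1000 = 0.126 mg/cycle


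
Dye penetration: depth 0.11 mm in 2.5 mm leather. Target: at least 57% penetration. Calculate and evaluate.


Penetration = 4.4%
Meets target: No


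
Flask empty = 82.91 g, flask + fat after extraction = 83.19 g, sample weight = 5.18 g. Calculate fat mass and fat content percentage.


Fat mass = 83.19 - 82.91 = 0.28 g
Fat% = 0.28 / 5.18 x 100 = 5.4%


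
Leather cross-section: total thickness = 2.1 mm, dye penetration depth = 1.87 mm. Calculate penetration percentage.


89.0%


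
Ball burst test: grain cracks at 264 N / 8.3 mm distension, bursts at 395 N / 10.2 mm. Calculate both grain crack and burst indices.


Crack index = 264 / 8.3 = 31.8 N/mm
Burst index = 395 / 10.2 = 38.7 N/mm


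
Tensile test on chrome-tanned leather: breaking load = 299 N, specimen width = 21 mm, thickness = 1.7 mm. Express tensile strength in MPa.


Cross-section = 21 x 1.7 = 35.7 mm^2
TS = 299 / 35.7 = 8.38 MPa
(1 N/mm^2 = 1 MPa)


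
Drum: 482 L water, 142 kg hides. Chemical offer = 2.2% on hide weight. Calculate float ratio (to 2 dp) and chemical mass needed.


Float ratio = 3.39
Chemical needed = 3.124 kg

Float ratio = 482 / 142 = 3.39
Chemical = 142 x 2.2 / 100 = 3.124 kg


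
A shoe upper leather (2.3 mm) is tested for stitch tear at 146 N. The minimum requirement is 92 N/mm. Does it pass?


STS = 146 / 2.3 = 63.5 N/mm
Minimum required: 92 N/mm
Passes: No


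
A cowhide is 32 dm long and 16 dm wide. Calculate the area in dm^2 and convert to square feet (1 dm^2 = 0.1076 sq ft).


512 dm^2
55.09 sq ft

Area = 32 x 16 = 512 dm^2
Conversion: 512 x 0.1076 = 55.09 sq ft


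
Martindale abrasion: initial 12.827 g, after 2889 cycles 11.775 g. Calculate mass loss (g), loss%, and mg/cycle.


Mass loss = 1.052 g
Loss = 8.20%
Rate = 0.364 mg/cycle

Loss = 12.827 - 11.775 = 1.052 g
Loss% = 1.052 / 12.827 x 100 = 8.20%
Rate = 1.052 / 2889 x 1000 = 0.364 mg/cycle


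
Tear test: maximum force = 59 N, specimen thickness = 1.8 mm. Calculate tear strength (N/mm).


32.8 N/mm

Tear strength = force / thickness
Tear = 59 / 1.8 = 32.8 N/mm


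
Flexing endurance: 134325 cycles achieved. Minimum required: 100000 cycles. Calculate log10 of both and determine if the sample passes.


log10(134325) = 5.13
log10(100000) = 5.00
Passes: Yes


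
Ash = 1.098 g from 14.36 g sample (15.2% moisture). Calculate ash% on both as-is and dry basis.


As-is ash% = 1.098 / 14.36 x 100 = 7.65%
Dry mass = 14.36 x (100 - 15.2) / 100 = 12.17728 g
Dry-basis ash% = 1.098 / 12.17728 x 100 = 9.02%


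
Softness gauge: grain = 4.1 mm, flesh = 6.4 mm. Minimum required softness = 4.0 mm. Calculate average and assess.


Average = (4.1 + 6.4) / 2 = 5.25 mm
Minimum = 4.0 mm
Meets requirement: Yes


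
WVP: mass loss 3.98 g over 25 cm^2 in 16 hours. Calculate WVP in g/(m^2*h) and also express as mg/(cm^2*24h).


WVP = 3.98 / (25 x 16) x 10000 = 99.50 g/(m^2*h)
Mass loss in mg = 3.98 x 1000 = 3980 mg
Per cm^2 per 24h in mg: 3980 x 24 / (25 x 16) = 95520 / 400 = 238.80 mg/(cm^2*24h)


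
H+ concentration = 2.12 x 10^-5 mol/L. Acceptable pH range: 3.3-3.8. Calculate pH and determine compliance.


pH = 4.67
Compliant: No


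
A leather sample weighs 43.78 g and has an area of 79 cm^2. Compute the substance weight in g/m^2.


5541.8 g/m^2


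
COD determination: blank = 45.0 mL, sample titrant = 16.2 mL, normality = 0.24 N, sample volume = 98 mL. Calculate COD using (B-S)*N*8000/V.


COD = (45.0 - 16.2) x 0.24 x 8000 / 98
COD = 28.8 x 0.24 x 8000 / 98
COD = 564.2 mg/L


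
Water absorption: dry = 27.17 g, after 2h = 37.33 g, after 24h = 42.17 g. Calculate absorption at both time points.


2h absorption = 37.4%
24h absorption = 55.2%

WA (2h) = (37.33 - 27.17) / 27.17 x 100 = 37.4%
WA (24h) = (42.17 - 27.17) / 27.17 x 100 = 55.2%


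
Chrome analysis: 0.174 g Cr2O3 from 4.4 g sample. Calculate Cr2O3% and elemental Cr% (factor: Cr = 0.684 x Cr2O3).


Cr2O3% = 0.174 / 4.4 x 100 = 3.95%
Cr% = 3.95 x 0.684 = 2.70%


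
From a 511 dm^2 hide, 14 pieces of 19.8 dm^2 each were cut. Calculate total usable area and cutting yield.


Total usable = 14 x 19.8 = 277.2 dm^2
Yield = 277.2 / 511 x 100 = 54.2%


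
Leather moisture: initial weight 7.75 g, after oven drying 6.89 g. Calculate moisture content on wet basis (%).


Moisture = 7.75 - 6.89 = 0.86 g
MC = 0.86 / 7.75 x 100 = 11.1%


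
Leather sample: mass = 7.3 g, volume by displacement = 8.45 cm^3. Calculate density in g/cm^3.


0.864 g/cm^3


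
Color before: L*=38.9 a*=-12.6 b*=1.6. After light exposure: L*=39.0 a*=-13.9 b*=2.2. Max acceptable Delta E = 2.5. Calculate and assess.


dL = 0.1, da = -1.3, db = 0.6
dE = sqrt((0.1)^2 + (-1.3)^2 + (0.6)^2) = 1.44
Max = 2.5
Passes: Yes


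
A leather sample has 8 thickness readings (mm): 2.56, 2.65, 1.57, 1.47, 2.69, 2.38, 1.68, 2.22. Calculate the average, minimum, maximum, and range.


Average = 2.15 mm
Min = 1.47 mm
Max = 2.69 mm
Range = 1.22 mm


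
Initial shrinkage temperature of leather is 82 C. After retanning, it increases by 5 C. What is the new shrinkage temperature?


87 C


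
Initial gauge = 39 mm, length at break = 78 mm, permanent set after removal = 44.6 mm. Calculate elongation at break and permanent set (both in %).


Elongation at break = 100.0%
Permanent set = 14.4%

Elongation at break = (78 - 39) / 39 x 100 = 100.0%
Permanent set = (44.6 - 39) / 39 x 100 = 14.4%


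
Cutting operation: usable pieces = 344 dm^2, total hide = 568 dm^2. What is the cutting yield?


Yield = usable / total x 100
Yield = 344 / 568 x 100 = 60.6%


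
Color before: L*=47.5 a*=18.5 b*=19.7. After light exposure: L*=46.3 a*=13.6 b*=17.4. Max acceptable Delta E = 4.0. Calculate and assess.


dL = -1.2, da = -4.9, db = -2.3
dE = sqrt((-1.2)^2 + (-4.9)^2 + (-2.3)^2) = 5.54
Max = 4.0
Passes: No


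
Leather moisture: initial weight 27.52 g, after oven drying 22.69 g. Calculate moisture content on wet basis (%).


Moisture = 27.52 - 22.69 = 4.83 g
MC = 4.83 / 27.52 x 100 = 17.6%


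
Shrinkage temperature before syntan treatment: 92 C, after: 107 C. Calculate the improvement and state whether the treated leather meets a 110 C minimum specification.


Improvement = 107 - 92 = 15 C
Spec check: 107 C >= 110 C? No


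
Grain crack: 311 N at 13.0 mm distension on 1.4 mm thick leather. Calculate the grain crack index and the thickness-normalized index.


Crack index = 311 / 13.0 = 23.9 N/mm
Normalized = 23.9 / 1.4 = 17.1 N/mm per mm


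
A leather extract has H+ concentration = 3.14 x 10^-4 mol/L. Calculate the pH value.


pH = -log10[H+]
pH = -log10(3.14 x 10^-4) = 3.50


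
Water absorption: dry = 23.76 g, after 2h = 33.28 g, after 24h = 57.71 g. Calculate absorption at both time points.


2h absorption = 40.1%
24h absorption = 142.9%


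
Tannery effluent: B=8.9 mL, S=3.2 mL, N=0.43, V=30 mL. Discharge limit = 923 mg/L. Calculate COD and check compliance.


COD = (8.9 - 3.2) x 0.43 x 8000 / 30 = 653.6 mg/L
Limit: 923 mg/L
Compliant: Yes


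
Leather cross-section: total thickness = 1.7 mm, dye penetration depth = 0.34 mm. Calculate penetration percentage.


20.0%

Penetration% = 0.34 / 1.7 x 100
Penetration = 20.0%


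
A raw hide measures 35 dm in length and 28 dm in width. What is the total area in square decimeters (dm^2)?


Area = length x width
Area = 35 x 28 = 980 dm^2


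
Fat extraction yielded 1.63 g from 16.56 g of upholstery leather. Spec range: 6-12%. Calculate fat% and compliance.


Fat content = 9.8%
Compliant: Yes


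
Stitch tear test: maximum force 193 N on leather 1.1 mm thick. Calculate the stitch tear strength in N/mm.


175.5 N/mm


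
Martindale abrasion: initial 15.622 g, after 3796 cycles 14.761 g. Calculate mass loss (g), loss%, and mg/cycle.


Loss = 15.622 - 14.761 = 0.861 g
Loss% = 0.861 / 15.622 x 100 = 5.51%
Rate = 0.861 / 3796 x 1000 = 0.227 mg/cycle


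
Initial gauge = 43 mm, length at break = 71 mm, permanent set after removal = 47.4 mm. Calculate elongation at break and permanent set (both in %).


Elongation at break = (71 - 43) / 43 x 100 = 65.1%
Permanent set = (47.4 - 43) / 43 x 100 = 10.2%


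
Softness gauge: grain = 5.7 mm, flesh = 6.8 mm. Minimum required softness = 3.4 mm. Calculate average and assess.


Average softness = 6.25 mm
Meets requirement: Yes

Average = (5.7 + 6.8) / 2 = 6.25 mm
Minimum = 3.4 mm
Meets requirement: Yes


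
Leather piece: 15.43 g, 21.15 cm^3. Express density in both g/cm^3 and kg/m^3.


Density = 15.43 / 21.15 = 0.730 g/cm^3
Convert: 0.730 x 1000 = 730 kg/m^3


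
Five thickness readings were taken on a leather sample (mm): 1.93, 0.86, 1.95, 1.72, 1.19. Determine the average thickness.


Sum = 1.93 + 0.86 + 1.95 + 1.72 + 1.19 = 7.65
Average = 7.65 / 5 = 1.53 mm


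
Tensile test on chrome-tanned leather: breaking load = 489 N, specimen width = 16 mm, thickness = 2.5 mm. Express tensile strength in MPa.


Cross-section = 16 x 2.5 = 40.0 mm^2
TS = 489 / 40.0 = 12.23 MPa
(1 N/mm^2 = 1 MPa)


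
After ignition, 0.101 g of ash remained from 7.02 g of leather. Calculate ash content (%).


1.44%

Ash% = 0.101 / 7.02 x 100
Ash% = 1.44%


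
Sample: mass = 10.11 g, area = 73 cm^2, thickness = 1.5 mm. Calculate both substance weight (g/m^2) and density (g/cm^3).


Substance weight = 1384.9 g/m^2
Density = 0.923 g/cm^3


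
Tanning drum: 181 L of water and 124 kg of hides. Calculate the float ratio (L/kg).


Float ratio = water / hide weight
Ratio = 181 / 124 = 1.5


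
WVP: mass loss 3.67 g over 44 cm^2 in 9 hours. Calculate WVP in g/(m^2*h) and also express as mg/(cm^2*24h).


WVP = 3.67 / (44 x 9) x 10000 = 92.68 g/(m^2*h)
Mass loss in mg = 3.67 x 1000 = 3670 mg
Per cm^2 per 24h in mg: 3670 x 24 / (44 x 9) = 88080 / 396 = 222.42 mg/(cm^2*24h)


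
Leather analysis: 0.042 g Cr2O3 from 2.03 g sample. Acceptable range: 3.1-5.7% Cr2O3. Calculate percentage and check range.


Cr2O3% = 0.042 / 2.03 x 100 = 2.07%
Acceptable range: 3.1 to 5.7%
Within range: No


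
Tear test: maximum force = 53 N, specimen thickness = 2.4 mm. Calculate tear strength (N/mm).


22.1 N/mm


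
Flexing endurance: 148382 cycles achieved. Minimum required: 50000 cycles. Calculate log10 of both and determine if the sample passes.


log10(148382) = 5.17
log10(50000) = 4.70
Passes: Yes


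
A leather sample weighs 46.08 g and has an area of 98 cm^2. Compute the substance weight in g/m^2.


Substance weight = mass / area x 10000
SW = 46.08 / 98 x 10000
SW = 4702.0 g/m^2


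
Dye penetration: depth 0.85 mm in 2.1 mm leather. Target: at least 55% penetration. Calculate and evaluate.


Penetration = 0.85 / 2.1 x 100 = 40.5%
Target: 55%
Meets target: No


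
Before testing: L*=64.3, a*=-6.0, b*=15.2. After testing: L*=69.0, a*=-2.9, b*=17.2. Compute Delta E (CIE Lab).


Delta E = 5.97


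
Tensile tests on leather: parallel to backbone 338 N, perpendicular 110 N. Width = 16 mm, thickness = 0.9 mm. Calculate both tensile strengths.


Parallel = 23.47 N/mm^2
Perpendicular = 7.64 N/mm^2

Area = 16 x 0.9 = 14.4 mm^2
TS (parallel) = 338 / 14.4 = 23.47 N/mm^2
TS (perpendicular) = 110 / 14.4 = 7.64 N/mm^2


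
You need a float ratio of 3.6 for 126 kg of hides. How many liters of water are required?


453.6 L

Water = hide weight x target ratio
Water = 126 x 3.6 = 453.6 L


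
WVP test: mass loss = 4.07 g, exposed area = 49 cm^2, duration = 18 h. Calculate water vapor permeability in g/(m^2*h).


WVP = mass_loss / (area x time) x 10000
WVP = 4.07 / (49 x 18) x 10000
WVP = 4.07 / 882 x 10000 = 46.15 g/(m^2*h)


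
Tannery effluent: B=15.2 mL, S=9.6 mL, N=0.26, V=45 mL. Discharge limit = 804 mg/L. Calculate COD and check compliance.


COD = (15.2 - 9.6) x 0.26 x 8000 / 45 = 258.8 mg/L
Limit: 804 mg/L
Compliant: Yes


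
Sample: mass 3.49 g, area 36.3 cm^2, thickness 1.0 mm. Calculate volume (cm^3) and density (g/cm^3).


Thickness in cm = 1.0 / 10 = 0.10 cm
Volume = 36.3 x 0.10 = 3.630 cm^3
Density = 3.49 / 3.630 = 0.961 g/cm^3


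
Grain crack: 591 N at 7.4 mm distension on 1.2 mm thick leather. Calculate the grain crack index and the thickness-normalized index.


Crack index = 79.9 N/mm
Normalized index = 66.6 N/mm per mm

Crack index = 591 / 7.4 = 79.9 N/mm
Normalized = 79.9 / 1.2 = 66.6 N/mm per mm


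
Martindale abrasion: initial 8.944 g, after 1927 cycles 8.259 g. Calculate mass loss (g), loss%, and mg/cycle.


Loss = 8.944 - 8.259 = 0.685 g
Loss% = 0.685 / 8.944 x 100 = 7.66%
Rate = 0.685 / 1927 x 1000 = 0.355 mg/cycle


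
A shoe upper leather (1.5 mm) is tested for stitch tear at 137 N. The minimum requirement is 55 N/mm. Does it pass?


STS = 137 / 1.5 = 91.3 N/mm
Minimum required: 55 N/mm
Passes: Yes


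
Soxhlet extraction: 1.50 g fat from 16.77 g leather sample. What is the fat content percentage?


Fat content = 1.50 / 16.77 x 100
Fat = 8.9%


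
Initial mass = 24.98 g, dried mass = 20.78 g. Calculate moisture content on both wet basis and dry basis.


Wet basis = 16.8%
Dry basis = 20.2%

Moisture lost = 24.98 - 20.78 = 4.20 g
Wet basis MC = 4.20 / 24.98 x 100 = 16.8%
Dry basis MC = 4.20 / 20.78 x 100 = 20.2%


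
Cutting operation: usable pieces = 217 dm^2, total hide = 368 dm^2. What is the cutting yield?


Yield = usable / total x 100
Yield = 217 / 368 x 100 = 59.0%


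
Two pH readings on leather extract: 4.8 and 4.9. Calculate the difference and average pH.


Difference = |4.8 - 4.9| = 0.1
Average = (4.8 + 4.9) / 2 = 4.85


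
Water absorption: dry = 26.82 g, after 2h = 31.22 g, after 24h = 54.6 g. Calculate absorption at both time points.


2h absorption = 16.4%
24h absorption = 103.6%


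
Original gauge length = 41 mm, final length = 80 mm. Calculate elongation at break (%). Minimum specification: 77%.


Extension = 80 - 41 = 39 mm
Elongation = 39 / 41 x 100 = 95.1%
Minimum required: 77%
Meets specification: Yes


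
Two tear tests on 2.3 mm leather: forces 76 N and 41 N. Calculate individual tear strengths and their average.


Tear 1 = 33.0 N/mm
Tear 2 = 17.8 N/mm
Average = 25.4 N/mm


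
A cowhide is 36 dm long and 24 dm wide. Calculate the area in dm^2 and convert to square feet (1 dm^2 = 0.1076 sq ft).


864 dm^2
92.97 sq ft

Area = 36 x 24 = 864 dm^2
Conversion: 864 x 0.1076 = 92.97 sq ft


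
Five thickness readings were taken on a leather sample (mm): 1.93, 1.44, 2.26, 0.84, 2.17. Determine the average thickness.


1.73 mm

Sum = 1.93 + 1.44 + 2.26 + 0.84 + 2.17 = 8.64
Average = 8.64 / 5 = 1.73 mm


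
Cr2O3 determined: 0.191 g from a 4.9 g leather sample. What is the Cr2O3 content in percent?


3.90%

Cr2O3% = 0.191 / 4.9 x 100
Cr2O3% = 3.90%


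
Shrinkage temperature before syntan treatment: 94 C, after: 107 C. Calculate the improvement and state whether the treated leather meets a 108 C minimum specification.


Improvement = 13 C
Meets 108 C spec: No

Improvement = 107 - 94 = 13 C
Spec check: 107 C >= 108 C? No


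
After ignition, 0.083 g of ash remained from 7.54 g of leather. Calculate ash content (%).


Ash% = 0.083 / 7.54 x 100
Ash% = 1.10%


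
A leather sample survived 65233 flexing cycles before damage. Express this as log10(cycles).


log10(65233) = 4.81


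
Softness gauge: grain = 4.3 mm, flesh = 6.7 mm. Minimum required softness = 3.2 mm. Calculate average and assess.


Average = (4.3 + 6.7) / 2 = 5.50 mm
Minimum = 3.2 mm
Meets requirement: Yes


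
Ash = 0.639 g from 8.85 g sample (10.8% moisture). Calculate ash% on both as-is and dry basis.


As-is ash% = 0.639 / 8.85 x 100 = 7.22%
Dry mass = 8.85 x (100 - 10.8) / 100 = 7.8942 g
Dry-basis ash% = 0.639 / 7.8942 x 100 = 8.09%


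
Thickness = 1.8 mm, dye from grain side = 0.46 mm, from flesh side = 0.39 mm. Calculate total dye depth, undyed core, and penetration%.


Total dyed = 0.85 mm
Undyed core = 0.95 mm
Penetration = 47.2%

Total dyed = 0.46 + 0.39 = 0.85 mm
Undyed core = 1.8 - 0.85 = 0.95 mm
Penetration = 0.85 / 1.8 x 100 = 47.2%


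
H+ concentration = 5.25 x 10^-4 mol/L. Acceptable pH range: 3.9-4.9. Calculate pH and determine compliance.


pH = -log10(5.25 x 10^-4) = 3.28
Range: 3.9 to 4.9
Compliant: No


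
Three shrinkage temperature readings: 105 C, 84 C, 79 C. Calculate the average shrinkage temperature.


89.3 C

Average = (105 + 84 + 79) / 3
Average = 268 / 3 = 89.3 C


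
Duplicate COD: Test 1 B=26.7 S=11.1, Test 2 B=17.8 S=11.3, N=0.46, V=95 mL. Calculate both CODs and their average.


COD1 = 604.3 mg/L
COD2 = 251.8 mg/L
Average = 428.1 mg/L

COD1 = (26.7 - 11.1) x 0.46 x 8000 / 95 = 604.3 mg/L
COD2 = (17.8 - 11.3) x 0.46 x 8000 / 95 = 251.8 mg/L
Average = (604.3 + 251.8) / 2 = 428.1 mg/L


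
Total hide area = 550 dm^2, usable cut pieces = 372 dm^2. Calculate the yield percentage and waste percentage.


Yield = 67.6%
Waste = 32.4%


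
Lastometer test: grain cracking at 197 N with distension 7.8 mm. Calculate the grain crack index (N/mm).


25.3 N/mm


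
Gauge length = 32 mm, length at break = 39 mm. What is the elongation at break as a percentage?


21.9%


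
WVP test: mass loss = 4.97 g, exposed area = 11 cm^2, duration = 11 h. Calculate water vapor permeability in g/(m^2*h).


WVP = mass_loss / (area x time) x 10000
WVP = 4.97 / (11 x 11) x 10000
WVP = 4.97 / 121 x 10000 = 410.74 g/(m^2*h)


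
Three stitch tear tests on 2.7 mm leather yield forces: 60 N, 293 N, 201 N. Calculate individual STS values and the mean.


STS1 = 60 / 2.7 = 22.2 N/mm
STS2 = 293 / 2.7 = 108.5 N/mm
STS3 = 201 / 2.7 = 74.4 N/mm
Mean = (22.2 + 108.5 + 74.4) / 3 = 68.4 N/mm


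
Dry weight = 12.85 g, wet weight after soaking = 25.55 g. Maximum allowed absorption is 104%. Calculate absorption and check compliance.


WA = (25.55 - 12.85) / 12.85 x 100 = 98.8%
Maximum allowed: 104%
Compliant: Yes


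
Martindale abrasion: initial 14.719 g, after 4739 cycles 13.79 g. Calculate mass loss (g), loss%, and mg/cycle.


Loss = 14.719 - 13.79 = 0.929 g
Loss% = 0.929 / 14.719 x 100 = 6.31%
Rate = 0.929 / 4739 x 1000 = 0.196 mg/cycle


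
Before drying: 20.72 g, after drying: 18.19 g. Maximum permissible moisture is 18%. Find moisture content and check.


Moisture content = 12.2%
Acceptable: Yes

MC = (20.72 - 18.19) / 20.72 x 100 = 12.2%
Maximum: 18%
Acceptable: Yes


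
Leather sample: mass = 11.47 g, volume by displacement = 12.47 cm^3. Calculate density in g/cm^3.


0.920 g/cm^3

Density = mass / volume
Density = 11.47 / 12.47 = 0.920 g/cm^3


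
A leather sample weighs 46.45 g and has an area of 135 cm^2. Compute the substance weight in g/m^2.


3440.7 g/m^2

Substance weight = mass / area x 10000
SW = 46.45 / 135 x 10000
SW = 3440.7 g/m^2


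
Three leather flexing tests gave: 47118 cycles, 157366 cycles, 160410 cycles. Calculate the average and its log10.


Average = 121631 cycles
log10 = 5.09


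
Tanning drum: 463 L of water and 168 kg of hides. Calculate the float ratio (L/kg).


Float ratio = water / hide weight
Ratio = 463 / 168 = 2.8


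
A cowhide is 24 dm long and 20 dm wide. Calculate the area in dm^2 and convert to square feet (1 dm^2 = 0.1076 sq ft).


480 dm^2
51.65 sq ft

Area = 24 x 20 = 480 dm^2
Conversion: 480 x 0.1076 = 51.65 sq ft


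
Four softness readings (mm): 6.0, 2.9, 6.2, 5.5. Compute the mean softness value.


Sum = 6.0 + 2.9 + 6.2 + 5.5
Mean = 20.6 / 4 = 5.15 mm


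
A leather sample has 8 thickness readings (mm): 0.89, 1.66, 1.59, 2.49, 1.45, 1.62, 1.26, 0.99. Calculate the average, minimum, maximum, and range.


Sum = 11.95
Average = 11.95 / 8 = 1.49 mm
Minimum = 0.89 mm
Maximum = 2.49 mm
Range = 2.49 - 0.89 = 1.60 mm


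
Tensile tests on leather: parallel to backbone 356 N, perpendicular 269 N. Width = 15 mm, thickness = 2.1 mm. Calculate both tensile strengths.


Parallel = 11.30 N/mm^2
Perpendicular = 8.54 N/mm^2

Area = 15 x 2.1 = 31.5 mm^2
TS (parallel) = 356 / 31.5 = 11.30 N/mm^2
TS (perpendicular) = 269 / 31.5 = 8.54 N/mm^2


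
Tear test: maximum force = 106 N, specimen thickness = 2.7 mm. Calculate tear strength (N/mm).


39.3 N/mm


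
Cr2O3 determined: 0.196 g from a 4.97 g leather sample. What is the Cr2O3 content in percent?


Cr2O3% = 0.196 / 4.97 x 100
Cr2O3% = 3.94%


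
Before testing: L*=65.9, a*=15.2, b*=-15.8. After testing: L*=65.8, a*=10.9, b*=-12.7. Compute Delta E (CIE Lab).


Delta E = 5.30

dL = 65.8 - 65.9 = -0.1
da = 10.9 - 15.2 = -4.3
db = -12.7 - (-15.8) = 3.1
dE = sqrt((-0.1)^2 + (-4.3)^2 + (3.1)^2) = 5.30


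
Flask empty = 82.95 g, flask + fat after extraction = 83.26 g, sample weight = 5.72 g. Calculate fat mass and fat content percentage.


Fat mass = 83.26 - 82.95 = 0.31 g
Fat% = 0.31 / 5.72 x 100 = 5.4%


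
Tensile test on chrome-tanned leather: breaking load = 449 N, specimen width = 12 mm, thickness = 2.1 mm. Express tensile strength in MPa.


17.82 MPa

Cross-section = 12 x 2.1 = 25.2 mm^2
TS = 449 / 25.2 = 17.82 MPa
(1 N/mm^2 = 1 MPa)


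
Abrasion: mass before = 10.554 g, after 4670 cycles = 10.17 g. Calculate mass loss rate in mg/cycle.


Mass loss = 10.554 - 10.17 = 0.384 g
Rate = 0.384 / 4670 x 1000 = 0.082 mg/cycle


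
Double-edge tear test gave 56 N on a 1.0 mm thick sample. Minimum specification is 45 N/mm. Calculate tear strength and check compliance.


Tear strength = 56.0 N/mm
Compliant: Yes


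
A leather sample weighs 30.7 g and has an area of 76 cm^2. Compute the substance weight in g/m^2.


4039.5 g/m^2

Substance weight = mass / area x 10000
SW = 30.7 / 76 x 10000
SW = 4039.5 g/m^2


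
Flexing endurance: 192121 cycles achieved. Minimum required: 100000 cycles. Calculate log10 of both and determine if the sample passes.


log10(192121) = 5.28
log10(100000) = 5.00
Passes: Yes


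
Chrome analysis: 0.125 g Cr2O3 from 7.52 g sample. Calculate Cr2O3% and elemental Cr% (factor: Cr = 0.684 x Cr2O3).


Cr2O3% = 0.125 / 7.52 x 100 = 1.66%
Cr% = 1.66 x 0.684 = 1.14%


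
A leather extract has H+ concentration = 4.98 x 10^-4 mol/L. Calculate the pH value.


pH = 3.30


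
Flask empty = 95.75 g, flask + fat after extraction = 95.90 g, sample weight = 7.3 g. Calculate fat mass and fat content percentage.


Fat mass = 0.15 g
Fat content = 2.1%

Fat mass = 95.90 - 95.75 = 0.15 g
Fat% = 0.15 / 7.3 x 100 = 2.1%


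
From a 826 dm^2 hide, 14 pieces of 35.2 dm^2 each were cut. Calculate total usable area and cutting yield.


Total usable = 14 x 35.2 = 492.8 dm^2
Yield = 492.8 / 826 x 100 = 59.7%


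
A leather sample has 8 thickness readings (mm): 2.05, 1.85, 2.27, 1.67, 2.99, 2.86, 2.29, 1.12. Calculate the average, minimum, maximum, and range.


Sum = 17.10
Average = 17.10 / 8 = 2.14 mm
Minimum = 1.12 mm
Maximum = 2.99 mm
Range = 2.99 - 1.12 = 1.87 mm


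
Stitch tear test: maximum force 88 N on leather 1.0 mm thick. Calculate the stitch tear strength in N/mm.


88.0 N/mm


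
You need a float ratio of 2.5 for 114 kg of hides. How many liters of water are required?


Water = hide weight x target ratio
Water = 114 x 2.5 = 285.0 L


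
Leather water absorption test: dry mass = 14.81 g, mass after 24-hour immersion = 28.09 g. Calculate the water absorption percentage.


89.7%

Water absorbed = 28.09 - 14.81 = 13.28 g
WA% = 13.28 / 14.81 x 100 = 89.7%


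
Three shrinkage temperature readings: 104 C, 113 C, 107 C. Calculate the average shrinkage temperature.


108.0 C

Average = (104 + 113 + 107) / 3
Average = 324 / 3 = 108.0 C


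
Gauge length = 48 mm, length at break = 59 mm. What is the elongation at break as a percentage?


Extension = 59 - 48 = 11 mm
Elongation = 11 / 48 x 100 = 22.9%


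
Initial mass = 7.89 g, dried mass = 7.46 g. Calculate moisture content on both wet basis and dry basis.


Wet basis = 5.4%
Dry basis = 5.8%

Moisture lost = 7.89 - 7.46 = 0.43 g
Wet basis MC = 0.43 / 7.89 x 100 = 5.4%
Dry basis MC = 0.43 / 7.46 x 100 = 5.8%


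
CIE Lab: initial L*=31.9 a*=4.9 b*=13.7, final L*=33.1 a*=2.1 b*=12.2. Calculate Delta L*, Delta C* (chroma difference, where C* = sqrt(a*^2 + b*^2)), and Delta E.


Delta L* = 1.2
Delta C* = -2.17
Delta E = 3.40

Delta L* = 33.1 - 31.9 = 1.2
C1* = sqrt((4.9)^2 + (13.7)^2) = 14.550
C2* = sqrt((2.1)^2 + (12.2)^2) = 12.379
Delta C* = 12.379 - 14.550 = -2.17
Delta E = sqrt((1.2)^2 + (-2.8)^2 + (-1.5)^2) = 3.40


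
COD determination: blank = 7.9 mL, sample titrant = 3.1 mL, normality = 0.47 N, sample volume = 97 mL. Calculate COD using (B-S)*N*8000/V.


COD = (7.9 - 3.1) x 0.47 x 8000 / 97
COD = 4.8 x 0.47 x 8000 / 97
COD = 186.1 mg/L


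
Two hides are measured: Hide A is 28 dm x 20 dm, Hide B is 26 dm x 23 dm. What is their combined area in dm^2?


Hide A area = 28 x 20 = 560 dm^2
Hide B area = 26 x 23 = 598 dm^2
Total = 560 + 598 = 1158 dm^2


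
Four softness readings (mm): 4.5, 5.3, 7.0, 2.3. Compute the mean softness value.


4.78 mm


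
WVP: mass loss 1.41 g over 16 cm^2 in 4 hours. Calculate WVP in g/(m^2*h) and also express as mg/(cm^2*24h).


WVP = 220.31 g/(m^2*h)
Daily rate = 528.75 mg/(cm^2*24h)

WVP = 1.41 / (16 x 4) x 10000 = 220.31 g/(m^2*h)
Mass loss in mg = 1.41 x 1000 = 1410 mg
Per cm^2 per 24h in mg: 1410 x 24 / (16 x 4) = 33840 / 64 = 528.75 mg/(cm^2*24h)


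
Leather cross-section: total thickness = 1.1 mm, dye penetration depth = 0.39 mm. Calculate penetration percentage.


35.5%

Penetration% = 0.39 / 1.1 x 100
Penetration = 35.5%


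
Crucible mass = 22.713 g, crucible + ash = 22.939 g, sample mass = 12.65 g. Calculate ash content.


Ash mass = 22.939 - 22.713 = 0.226 g
Ash% = 0.226 / 12.65 x 100 = 1.79%


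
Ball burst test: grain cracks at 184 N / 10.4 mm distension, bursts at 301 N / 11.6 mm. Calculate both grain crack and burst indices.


Crack index = 17.7 N/mm
Burst index = 25.9 N/mm

Crack index = 184 / 10.4 = 17.7 N/mm
Burst index = 301 / 11.6 = 25.9 N/mm


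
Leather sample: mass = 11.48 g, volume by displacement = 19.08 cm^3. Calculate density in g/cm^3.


Density = mass / volume
Density = 11.48 / 19.08 = 0.602 g/cm^3


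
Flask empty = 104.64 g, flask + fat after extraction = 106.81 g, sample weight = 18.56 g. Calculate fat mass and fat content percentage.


Fat mass = 106.81 - 104.64 = 2.17 g
Fat% = 2.17 / 18.56 x 100 = 11.7%


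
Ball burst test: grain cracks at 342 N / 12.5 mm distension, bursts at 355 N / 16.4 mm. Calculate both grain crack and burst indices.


Crack index = 342 / 12.5 = 27.4 N/mm
Burst index = 355 / 16.4 = 21.6 N/mm


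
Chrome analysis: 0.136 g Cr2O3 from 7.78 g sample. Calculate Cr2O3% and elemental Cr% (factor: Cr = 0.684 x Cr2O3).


Cr2O3 = 1.75%
Cr = 1.20%


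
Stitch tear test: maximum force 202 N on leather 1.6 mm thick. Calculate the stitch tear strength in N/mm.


126.3 N/mm

Stitch tear strength = force / thickness
STS = 202 / 1.6 = 126.3 N/mm


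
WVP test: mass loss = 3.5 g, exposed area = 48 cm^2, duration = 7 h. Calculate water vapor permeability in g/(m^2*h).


104.17 g/(m^2*h)

WVP = mass_loss / (area x time) x 10000
WVP = 3.5 / (48 x 7) x 10000
WVP = 3.5 / 336 x 10000 = 104.17 g/(m^2*h)


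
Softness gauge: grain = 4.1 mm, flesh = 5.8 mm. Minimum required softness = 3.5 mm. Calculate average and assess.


Average = (4.1 + 5.8) / 2 = 4.95 mm
Minimum = 3.5 mm
Meets requirement: Yes


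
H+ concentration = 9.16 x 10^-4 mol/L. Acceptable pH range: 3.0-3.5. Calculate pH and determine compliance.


pH = -log10(9.16 x 10^-4) = 3.04
Range: 3.0 to 3.5
Compliant: Yes


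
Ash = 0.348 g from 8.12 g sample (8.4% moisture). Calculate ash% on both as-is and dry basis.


As-is ash% = 0.348 / 8.12 x 100 = 4.29%
Dry mass = 8.12 x (100 - 8.4) / 100 = 7.43792 g
Dry-basis ash% = 0.348 / 7.43792 x 100 = 4.68%


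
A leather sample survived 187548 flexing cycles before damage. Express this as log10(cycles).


5.27

log10(187548) = 5.27


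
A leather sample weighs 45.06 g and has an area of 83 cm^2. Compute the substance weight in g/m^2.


5428.9 g/m^2


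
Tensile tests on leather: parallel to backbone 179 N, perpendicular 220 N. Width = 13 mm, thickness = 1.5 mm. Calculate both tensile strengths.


Area = 13 x 1.5 = 19.5 mm^2
TS (parallel) = 179 / 19.5 = 9.18 N/mm^2
TS (perpendicular) = 220 / 19.5 = 11.28 N/mm^2


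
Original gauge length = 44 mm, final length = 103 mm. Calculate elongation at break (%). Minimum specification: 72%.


Extension = 103 - 44 = 59 mm
Elongation = 59 / 44 x 100 = 134.1%
Minimum required: 72%
Meets specification: Yes


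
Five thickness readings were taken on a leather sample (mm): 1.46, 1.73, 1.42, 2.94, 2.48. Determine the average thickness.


2.01 mm


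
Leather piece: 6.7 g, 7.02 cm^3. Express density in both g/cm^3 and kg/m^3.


Density = 6.7 / 7.02 = 0.954 g/cm^3
Convert: 0.954 x 1000 = 954 kg/m^3


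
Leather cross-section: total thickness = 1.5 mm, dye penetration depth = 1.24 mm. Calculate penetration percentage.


Penetration% = 1.24 / 1.5 x 100
Penetration = 82.7%


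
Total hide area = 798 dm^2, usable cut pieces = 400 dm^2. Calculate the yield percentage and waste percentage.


Yield = 50.1%
Waste = 49.9%

Yield = 400 / 798 x 100 = 50.1%
Waste = 798 - 400 = 398 dm^2
Waste% = 100 - 50.1 = 49.9%


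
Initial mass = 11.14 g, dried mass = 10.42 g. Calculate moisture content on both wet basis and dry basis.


Wet basis = 6.5%
Dry basis = 6.9%


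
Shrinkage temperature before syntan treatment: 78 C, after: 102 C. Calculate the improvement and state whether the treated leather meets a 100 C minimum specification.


Improvement = 102 - 78 = 24 C
Spec check: 102 C >= 100 C? Yes


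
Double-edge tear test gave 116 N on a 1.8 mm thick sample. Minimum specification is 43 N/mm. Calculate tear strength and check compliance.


Tear strength = 64.4 N/mm
Compliant: Yes

Tear strength = 116 / 1.8 = 64.4 N/mm
Required minimum = 43 N/mm
Compliant: Yes


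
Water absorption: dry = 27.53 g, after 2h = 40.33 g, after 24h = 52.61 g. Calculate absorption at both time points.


WA (2h) = (40.33 - 27.53) / 27.53 x 100 = 46.5%
WA (24h) = (52.61 - 27.53) / 27.53 x 100 = 91.1%


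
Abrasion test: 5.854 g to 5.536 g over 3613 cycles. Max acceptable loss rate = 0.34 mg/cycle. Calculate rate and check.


Loss = 5.854 - 5.536 = 0.318 g
Rate = 0.318 g / 3613 cycles x 1000 = 0.088 mg/cycle
Max = 0.34 mg/cycle
Passes: Yes


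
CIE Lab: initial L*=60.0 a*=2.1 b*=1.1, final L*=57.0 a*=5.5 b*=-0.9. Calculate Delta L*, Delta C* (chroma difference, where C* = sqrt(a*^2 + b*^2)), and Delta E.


Delta L* = 57.0 - 60.0 = -3.0
C1* = sqrt((2.1)^2 + (1.1)^2) = 2.371
C2* = sqrt((5.5)^2 + (-0.9)^2) = 5.573
Delta C* = 5.573 - 2.371 = 3.20
Delta E = sqrt((-3.0)^2 + (3.4)^2 + (-2.0)^2) = 4.96


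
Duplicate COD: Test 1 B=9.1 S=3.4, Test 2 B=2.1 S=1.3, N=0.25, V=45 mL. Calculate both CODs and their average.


COD1 = (9.1 - 3.4) x 0.25 x 8000 / 45 = 253.3 mg/L
COD2 = (2.1 - 1.3) x 0.25 x 8000 / 45 = 35.6 mg/L
Average = (253.3 + 35.6) / 2 = 144.5 mg/L


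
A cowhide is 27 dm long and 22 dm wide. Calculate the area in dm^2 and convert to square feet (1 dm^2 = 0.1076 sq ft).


594 dm^2
63.91 sq ft

Area = 27 x 22 = 594 dm^2
Conversion: 594 x 0.1076 = 63.91 sq ft


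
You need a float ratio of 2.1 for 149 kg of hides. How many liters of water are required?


312.9 L


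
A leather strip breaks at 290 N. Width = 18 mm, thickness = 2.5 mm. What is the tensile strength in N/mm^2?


6.44 N/mm^2

Cross-sectional area = 18 x 2.5 = 45.0 mm^2
Tensile strength = 290 / 45.0 = 6.44 N/mm^2


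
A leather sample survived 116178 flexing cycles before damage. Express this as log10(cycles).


log10(116178) = 5.07


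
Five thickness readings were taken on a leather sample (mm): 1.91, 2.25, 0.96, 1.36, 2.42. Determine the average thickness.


1.78 mm

Sum = 1.91 + 2.25 + 0.96 + 1.36 + 2.42 = 8.90
Average = 8.90 / 5 = 1.78 mm


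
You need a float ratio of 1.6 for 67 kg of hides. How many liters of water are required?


Water = hide weight x target ratio
Water = 67 x 1.6 = 107.2 L
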